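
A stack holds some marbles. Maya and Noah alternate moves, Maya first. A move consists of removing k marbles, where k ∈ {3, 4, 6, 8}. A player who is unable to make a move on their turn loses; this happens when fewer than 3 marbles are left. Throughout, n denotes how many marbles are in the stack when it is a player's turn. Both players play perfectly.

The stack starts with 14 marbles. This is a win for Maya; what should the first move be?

Compute win/loss labels from the base case upward. A position with no move is L. Any other position is W if it can reach an L in one move, else L.
n=0: no move → L
n=1: no move → L
n=2: no move → L
n=3: W (go to 0, an L position)
n=4: W (go to 1, an L position)
n=5: W (go to 2, an L position)
n=6: W (go to 2, an L position)
n=7: W (go to 1, an L position)
n=8: W (go to 2, an L position)
n=9: W (go to 1, an L position)
n=10: W (go to 2, an L position)
n=11: L (options 8(W), 7(W), 5(W), 3(W) are all W)
n=12: L (options 9(W), 8(W), 6(W), 4(W) are all W)
n=13: L (options 10(W), 9(W), 7(W), 5(W) are all W)
n=14: W (go to 11, an L position)
From 14, the L positions reachable in one move are: 11.

Remove 3, leaving 11.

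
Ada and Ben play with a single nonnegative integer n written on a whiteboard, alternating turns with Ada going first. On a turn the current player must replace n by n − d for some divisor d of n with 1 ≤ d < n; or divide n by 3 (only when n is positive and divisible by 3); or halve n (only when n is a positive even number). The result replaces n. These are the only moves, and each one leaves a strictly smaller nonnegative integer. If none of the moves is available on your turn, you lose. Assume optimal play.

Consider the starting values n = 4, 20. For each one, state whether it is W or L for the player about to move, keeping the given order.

Label each position W (a win for the player to move) or L (a loss). A position with no legal move is L; any other position is W exactly when some move reaches an L, and L when every move reaches a W.
n=0: no move → L
n=1: no move → L
n=2: W (go to 1, an L position)
n=3: W (go to 1, an L position)
n=4: L (options 2(W), 3(W) are all W)
n=5: W (go to 4, an L position)
n=6: W (go to 4, an L position)
n=7: L (sole option 6(W) is W)
n=8: W (go to 4, an L position)
n=9: L (options 3(W), 6(W), 8(W) are all W)
n=10: W (go to 9, an L position)
n=11: L (sole option 10(W) is W)
n=12: W (go to 4, an L position)
n=13: L (sole option 12(W) is W)
n=14: W (go to 7, an L position)
n=15: L (options 5(W), 10(W), 12(W), 14(W) are all W)
n=16: W (go to 15, an L position)
n=17: L (sole option 16(W) is W)
n=18: W (go to 9, an L position)
n=19: L (sole option 18(W) is W)
n=20: W (go to 15, an L position)

4: L, 20: W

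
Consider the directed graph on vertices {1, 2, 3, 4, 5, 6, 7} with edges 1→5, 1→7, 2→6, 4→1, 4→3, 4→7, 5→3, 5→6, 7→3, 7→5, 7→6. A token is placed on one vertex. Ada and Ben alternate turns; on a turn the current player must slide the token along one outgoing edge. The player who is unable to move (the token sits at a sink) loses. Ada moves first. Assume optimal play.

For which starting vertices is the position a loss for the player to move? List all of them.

1, 3, 6

Label each position W (a win for the player to move) or L (a loss). A position with no legal move is L; any other position is W exactly when some move reaches an L, and L when every move reaches a W.
Every edge goes from a vertex to one that appears earlier in the order 3, 6, 5, 7, 1, 4, 2, so processing vertices in that order labels each vertex after all of its successors.
3: no outgoing edge → L
6: no outgoing edge → L
5: →6(L), so W
7: →6(L), so W
1: →7(W), 5(W) — all W, so L
4: →1(L), so W
2: →6(L), so W
Reading off the rows marked L gives the requested list; there are 3 such vertices.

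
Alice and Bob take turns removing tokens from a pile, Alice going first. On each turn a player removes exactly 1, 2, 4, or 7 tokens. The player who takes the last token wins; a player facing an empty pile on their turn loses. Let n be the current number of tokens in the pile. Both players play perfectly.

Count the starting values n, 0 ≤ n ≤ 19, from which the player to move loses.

Label each position W (a win for the player to move) or L (a loss). A position with no legal move is L; any other position is W exactly when some move reaches an L, and L when every move reaches a W.
n=0: no move → L
n=1: reaches L-position 0 → W
n=2: reaches L-position 0 → W
n=3: only reaches 2(W), 1(W), all W → L
n=4: reaches L-position 3 → W
n=5: reaches L-position 3 → W
n=6: only reaches 5(W), 4(W), 2(W), all W → L
n=7: reaches L-position 6 → W
n=8: reaches L-position 6 → W
n=9: only reaches 8(W), 7(W), 5(W), 2(W), all W → L
n=10: reaches L-position 9 → W
n=11: reaches L-position 9 → W
n=12: only reaches 11(W), 10(W), 8(W), 5(W), all W → L
n=13: reaches L-position 12 → W
n=14: reaches L-position 12 → W
n=15: only reaches 14(W), 13(W), 11(W), 8(W), all W → L
n=16: reaches L-position 15 → W
n=17: reaches L-position 15 → W
n=18: only reaches 17(W), 16(W), 14(W), 11(W), all W → L
n=19: reaches L-position 18 → W
L entries with 0 ≤ n ≤ 19: n = 0, 3, 6, 9, 12, 15, 18; that makes 7.

7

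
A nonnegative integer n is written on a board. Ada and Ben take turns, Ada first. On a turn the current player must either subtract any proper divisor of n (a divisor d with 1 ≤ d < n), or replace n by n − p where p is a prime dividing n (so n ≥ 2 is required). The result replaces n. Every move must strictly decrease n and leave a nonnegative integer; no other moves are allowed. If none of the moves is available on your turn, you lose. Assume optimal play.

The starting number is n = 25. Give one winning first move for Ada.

Move to 20.

Compute win/loss labels from the base case upward. A position with no move is L. Any other position is W if it can reach an L in one move, else L.
n=0: no move → L
n=1: no move → L
n=2: →0(L), so W
n=3: →0(L), so W
n=4: →2(W), 3(W) — all W, so L
n=5: →0(L), so W
n=6: →4(L), so W
n=7: →0(L), so W
n=8: →4(L), so W
n=9: →6(W), 8(W) — all W, so L
n=10: →9(L), so W
n=11: →0(L), so W
n=12: →9(L), so W
n=13: →0(L), so W
n=14: →7(W), 12(W), 13(W) — all W, so L
n=15: →14(L), so W
n=16: →14(L), so W
n=17: →0(L), so W
n=18: →9(L), so W
n=19: →0(L), so W
n=20: →10(W), 15(W), 16(W), 18(W), 19(W) — all W, so L
n=21: →14(L), so W
n=22: →20(L), so W
n=23: →0(L), so W
n=24: →20(L), so W
n=25: →20(L), so W
From 25, the L positions reachable in one move are: 20.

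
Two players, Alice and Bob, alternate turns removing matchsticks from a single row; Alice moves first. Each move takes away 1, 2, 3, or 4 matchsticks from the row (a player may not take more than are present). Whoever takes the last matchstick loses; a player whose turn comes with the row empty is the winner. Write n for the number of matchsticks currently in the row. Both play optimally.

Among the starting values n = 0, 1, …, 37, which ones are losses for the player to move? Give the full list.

1, 6, 11, 16, 21, 26, 31, 36

Use the standard recursion: the mover wins at a terminal position; elsewhere, the mover wins exactly when some move hands the opponent an L position.
n=0: no move; the opponent has just taken the last matchstick and therefore loses → W
n=1: only reaches 0(W), which is W → L
n=2: reaches L-position 1 → W
n=3: reaches L-position 1 → W
n=4: reaches L-position 1 → W
n=5: reaches L-position 1 → W
n=6: only reaches 5(W), 4(W), 3(W), 2(W), all W → L
n=7: reaches L-position 6 → W
n=8: reaches L-position 6 → W
n=9: reaches L-position 6 → W
n=10: reaches L-position 6 → W
n=11: only reaches 10(W), 9(W), 8(W), 7(W), all W → L
n=12: reaches L-position 11 → W
n=13: reaches L-position 11 → W
n=14: reaches L-position 11 → W
n=15: reaches L-position 11 → W
n=16: only reaches 15(W), 14(W), 13(W), 12(W), all W → L
n=17: reaches L-position 16 → W
n=18: reaches L-position 16 → W
n=19: reaches L-position 16 → W
n=20: reaches L-position 16 → W
n=21: only reaches 20(W), 19(W), 18(W), 17(W), all W → L
n=22: reaches L-position 21 → W
n=23: reaches L-position 21 → W
n=24: reaches L-position 21 → W
n=25: reaches L-position 21 → W
n=26: only reaches 25(W), 24(W), 23(W), 22(W), all W → L
n=27: reaches L-position 26 → W
n=28: reaches L-position 26 → W
n=29: reaches L-position 26 → W
n=30: reaches L-position 26 → W
n=31: only reaches 30(W), 29(W), 28(W), 27(W), all W → L
n=32: reaches L-position 31 → W
n=33: reaches L-position 31 → W
n=34: reaches L-position 31 → W
n=35: reaches L-position 31 → W
n=36: only reaches 35(W), 34(W), 33(W), 32(W), all W → L
n=37: reaches L-position 36 → W
Reading off the rows marked L gives the requested list; there are 8 such values of n.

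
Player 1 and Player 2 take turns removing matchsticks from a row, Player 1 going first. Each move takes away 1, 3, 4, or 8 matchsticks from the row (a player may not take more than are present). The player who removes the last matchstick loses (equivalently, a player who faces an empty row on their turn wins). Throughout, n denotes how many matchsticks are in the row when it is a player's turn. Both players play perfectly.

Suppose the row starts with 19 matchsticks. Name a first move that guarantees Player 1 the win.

Compute win/loss labels from the base case upward. A position with no move is W. Any other position is W if it can reach an L in one move, else L.
n=0: no move; the opponent has just taken the last matchstick and therefore loses → W
n=1: →0(W) only, which is W, so L
n=2: →1(L), so W
n=3: →2(W), 0(W) — all W, so L
n=4: →3(L), so W
n=5: →1(L), so W
n=6: →3(L), so W
n=7: →3(L), so W
n=8: →7(W), 5(W), 4(W), 0(W) — all W, so L
n=9: →8(L), so W
n=10: →9(W), 7(W), 6(W), 2(W) — all W, so L
n=11: →10(L), so W
n=12: →8(L), so W
n=13: →10(L), so W
n=14: →10(L), so W
n=15: →14(W), 12(W), 11(W), 7(W) — all W, so L
n=16: →15(L), so W
n=17: →16(W), 14(W), 13(W), 9(W) — all W, so L
n=18: →17(L), so W
n=19: →15(L), so W
From 19, the L positions reachable in one move are: 15.

Remove 4, leaving 15.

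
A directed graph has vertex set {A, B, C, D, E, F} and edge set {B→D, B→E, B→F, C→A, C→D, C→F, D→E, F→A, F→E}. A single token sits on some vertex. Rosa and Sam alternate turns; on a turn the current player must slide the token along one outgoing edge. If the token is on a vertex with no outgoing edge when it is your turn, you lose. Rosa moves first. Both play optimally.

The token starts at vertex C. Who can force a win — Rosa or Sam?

Build the W/L table. Terminal = L. A non-terminal position is W if it has a move to some L; otherwise it is L.
Every edge goes from a vertex to one that appears earlier in the order A, E, D, F, B, C, so processing vertices in that order labels each vertex after all of its successors.
A: no outgoing edge → L
E: no outgoing edge → L
D: reaches L-position E → W
F: reaches L-position E → W
B: reaches L-position E → W
C: reaches L-position A → W
From C Rosa can move to A, reaching an L position.

Rosa wins.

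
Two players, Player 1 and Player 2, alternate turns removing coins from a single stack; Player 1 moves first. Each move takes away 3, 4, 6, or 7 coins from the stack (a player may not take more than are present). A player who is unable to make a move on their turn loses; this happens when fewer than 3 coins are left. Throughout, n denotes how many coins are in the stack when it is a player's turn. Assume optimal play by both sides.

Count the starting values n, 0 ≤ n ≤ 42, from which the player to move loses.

Work bottom-up. With no move the player to move loses. Otherwise the position is W if at least one move leads to an L position for the opponent, and L if every move leads to a W.
n=0: no move → L
n=1: no move → L
n=2: no move → L
n=3: W (go to 0, an L position)
n=4: W (go to 1, an L position)
n=5: W (go to 2, an L position)
n=6: W (go to 2, an L position)
n=7: W (go to 1, an L position)
n=8: W (go to 2, an L position)
n=9: W (go to 2, an L position)
n=10: L (options 7(W), 6(W), 4(W), 3(W) are all W)
n=11: L (options 8(W), 7(W), 5(W), 4(W) are all W)
n=12: L (options 9(W), 8(W), 6(W), 5(W) are all W)
n=13: W (go to 10, an L position)
n=14: W (go to 11, an L position)
n=15: W (go to 12, an L position)
n=16: W (go to 12, an L position)
n=17: W (go to 11, an L position)
n=18: W (go to 12, an L position)
n=19: W (go to 12, an L position)
n=20: L (options 17(W), 16(W), 14(W), 13(W) are all W)
n=21: L (options 18(W), 17(W), 15(W), 14(W) are all W)
n=22: L (options 19(W), 18(W), 16(W), 15(W) are all W)
n=23: W (go to 20, an L position)
n=24: W (go to 21, an L position)
n=25: W (go to 22, an L position)
n=26: W (go to 22, an L position)
n=27: W (go to 21, an L position)
n=28: W (go to 22, an L position)
n=29: W (go to 22, an L position)
n=30: L (options 27(W), 26(W), 24(W), 23(W) are all W)
n=31: L (options 28(W), 27(W), 25(W), 24(W) are all W)
n=32: L (options 29(W), 28(W), 26(W), 25(W) are all W)
n=33: W (go to 30, an L position)
n=34: W (go to 31, an L position)
n=35: W (go to 32, an L position)
n=36: W (go to 32, an L position)
n=37: W (go to 31, an L position)
n=38: W (go to 32, an L position)
n=39: W (go to 32, an L position)
n=40: L (options 37(W), 36(W), 34(W), 33(W) are all W)
n=41: L (options 38(W), 37(W), 35(W), 34(W) are all W)
n=42: L (options 39(W), 38(W), 36(W), 35(W) are all W)
L entries with 0 ≤ n ≤ 42: n = 0, 1, 2, 10, 11, 12, 20, 21, 22, 30, 31, 32, 40, 41, 42; that makes 15.

15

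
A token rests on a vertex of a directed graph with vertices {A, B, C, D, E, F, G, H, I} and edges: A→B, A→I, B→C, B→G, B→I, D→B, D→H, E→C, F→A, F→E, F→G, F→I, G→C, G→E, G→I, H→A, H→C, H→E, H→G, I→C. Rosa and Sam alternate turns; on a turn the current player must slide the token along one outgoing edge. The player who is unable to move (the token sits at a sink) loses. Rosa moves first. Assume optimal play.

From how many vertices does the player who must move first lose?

3

Use the standard recursion: the mover loses at a terminal position; elsewhere, the mover wins exactly when some move hands the opponent an L position.
Every edge goes from a vertex to one that appears earlier in the order C, E, I, G, B, A, H, D, F, so processing vertices in that order labels each vertex after all of its successors.
C: no outgoing edge → L
E: can move to C, which is L ⇒ W
I: can move to C, which is L ⇒ W
G: can move to C, which is L ⇒ W
B: can move to C, which is L ⇒ W
A: moves to B(W), I(W); every one is W ⇒ L
H: can move to A, which is L ⇒ W
D: moves to H(W), B(W); every one is W ⇒ L
F: can move to A, which is L ⇒ W
The L vertices are A, C, D; that is 3 in all.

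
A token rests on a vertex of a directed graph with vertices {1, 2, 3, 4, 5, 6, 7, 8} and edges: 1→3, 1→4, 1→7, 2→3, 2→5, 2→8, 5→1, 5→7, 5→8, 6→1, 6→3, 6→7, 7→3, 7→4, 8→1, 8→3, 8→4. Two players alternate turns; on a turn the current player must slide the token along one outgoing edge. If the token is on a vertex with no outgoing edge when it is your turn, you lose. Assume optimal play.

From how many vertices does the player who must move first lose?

3

Positions with no move are L. A position that does have a move is losing for the player to move precisely when every available move leads to a winning position for the opponent. Fill in the labels:
Every edge goes from a vertex to one that appears earlier in the order 3, 4, 7, 1, 8, 5, 6, 2, so processing vertices in that order labels each vertex after all of its successors.
3: no outgoing edge → L
4: no outgoing edge → L
7: can move to 4, which is L ⇒ W
1: can move to 4, which is L ⇒ W
8: can move to 4, which is L ⇒ W
5: moves to 8(W), 1(W), 7(W); every one is W ⇒ L
6: can move to 3, which is L ⇒ W
2: can move to 5, which is L ⇒ W
The L vertices are 3, 4, 5; that is 3 in all.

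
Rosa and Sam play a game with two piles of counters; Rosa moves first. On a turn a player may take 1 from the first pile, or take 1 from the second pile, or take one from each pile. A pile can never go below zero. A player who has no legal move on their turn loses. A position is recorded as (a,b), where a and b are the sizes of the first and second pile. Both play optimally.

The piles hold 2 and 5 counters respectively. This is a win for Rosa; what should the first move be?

Classify positions by backward induction: terminal positions (no move available) are L. From any other position, the mover wins iff some move reaches an L.
No move ever increases a pile, so every position that can arise here has a ≤ 2 and b ≤ 5; it is enough to label the cells with 0 ≤ a ≤ 2 and 0 ≤ b ≤ 5.
Every move lowers a or b (never raises either), so fill the grid row by row in increasing a, and left to right within a row: each cell's successors are then already labelled.
      b=0  b=1  b=2  b=3  b=4  b=5
a=0:    L    W    L    W    L    W
a=1:    W    W    W    W    W    W
a=2:    L    W    L    W    L    W
Cells with no legal move (terminal, hence L): (0,0).
The remaining L cells, each justified by listing all of its moves:
(0,2): →(0,1)(W) only, which is W, so L
(0,4): →(0,3)(W) only, which is W, so L
(2,0): →(1,0)(W) only, which is W, so L
(2,2): →(1,2)(W), (2,1)(W), (1,1)(W) — all W, so L
(2,4): →(1,4)(W), (2,3)(W), (1,3)(W) — all W, so L
Every other cell has at least one move into one of the L cells above, so it is W.
From (2,5), the L positions reachable in one move are: (2,4).

Move to (2,4).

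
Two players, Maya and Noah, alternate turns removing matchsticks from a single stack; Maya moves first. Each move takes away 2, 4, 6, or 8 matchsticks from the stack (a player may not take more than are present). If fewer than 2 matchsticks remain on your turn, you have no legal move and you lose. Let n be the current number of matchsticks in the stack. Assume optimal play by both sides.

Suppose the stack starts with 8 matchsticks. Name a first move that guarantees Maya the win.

Remove 8, leaving 0.

Use the standard recursion: the mover loses at a terminal position; elsewhere, the mover wins exactly when some move hands the opponent an L position.
n=0: no move → L
n=1: no move → L
n=2: can move to 0, which is L ⇒ W
n=3: can move to 1, which is L ⇒ W
n=4: can move to 0, which is L ⇒ W
n=5: can move to 1, which is L ⇒ W
n=6: can move to 0, which is L ⇒ W
n=7: can move to 1, which is L ⇒ W
n=8: can move to 0, which is L ⇒ W
From 8, the L positions reachable in one move are: 0.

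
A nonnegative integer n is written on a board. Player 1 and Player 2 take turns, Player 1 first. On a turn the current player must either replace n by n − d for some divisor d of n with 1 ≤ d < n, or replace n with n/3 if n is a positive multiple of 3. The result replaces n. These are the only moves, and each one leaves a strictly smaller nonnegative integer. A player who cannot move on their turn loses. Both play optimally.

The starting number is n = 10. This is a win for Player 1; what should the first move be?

Classify positions by backward induction: terminal positions (no move available) are L. From any other position, the mover wins iff some move reaches an L.
n=0: no move → L
n=1: no move → L
n=2: reaches L-position 1 → W
n=3: reaches L-position 1 → W
n=4: only reaches 2(W), 3(W), all W → L
n=5: reaches L-position 4 → W
n=6: reaches L-position 4 → W
n=7: only reaches 6(W), which is W → L
n=8: reaches L-position 4 → W
n=9: only reaches 3(W), 6(W), 8(W), all W → L
n=10: reaches L-position 9 → W
From 10, the L positions reachable in one move are: 9.

Move to 9.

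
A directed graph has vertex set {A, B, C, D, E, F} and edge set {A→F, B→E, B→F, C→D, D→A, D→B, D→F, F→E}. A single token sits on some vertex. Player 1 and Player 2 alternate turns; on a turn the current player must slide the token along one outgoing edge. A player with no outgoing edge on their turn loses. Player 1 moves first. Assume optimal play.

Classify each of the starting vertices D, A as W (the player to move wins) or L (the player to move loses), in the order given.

Compute win/loss labels from the base case upward. A position with no move is L. Any other position is W if it can reach an L in one move, else L.
Every edge goes from a vertex to one that appears earlier in the order E, F, B, A, D, C, so processing vertices in that order labels each vertex after all of its successors.
E: no outgoing edge → L
F: reaches L-position E → W
B: reaches L-position E → W
A: only reaches F(W), which is W → L
D: reaches L-position A → W
C: only reaches D(W), which is W → L

D: W, A: L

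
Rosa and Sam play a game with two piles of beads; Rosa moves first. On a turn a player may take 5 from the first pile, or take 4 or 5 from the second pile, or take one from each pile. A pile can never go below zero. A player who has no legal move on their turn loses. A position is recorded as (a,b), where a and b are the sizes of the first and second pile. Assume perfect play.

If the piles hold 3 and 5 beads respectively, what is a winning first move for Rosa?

Work bottom-up. With no move the player to move loses. Otherwise the position is W if at least one move leads to an L position for the opponent, and L if every move leads to a W.
No move ever increases a pile, so every position that can arise here has a ≤ 3 and b ≤ 5; it is enough to label the cells with 0 ≤ a ≤ 3 and 0 ≤ b ≤ 5.
Every move lowers a or b (never raises either), so fill the grid row by row in increasing a, and left to right within a row: each cell's successors are then already labelled.
      b=0  b=1  b=2  b=3  b=4  b=5
a=0:    L    L    L    L    W    W
a=1:    L    W    W    W    W    W
a=2:    L    W    L    L    W    W
a=3:    L    W    L    W    W    W
Cells with no legal move (terminal, hence L): (0,0), (0,1), (0,2), (0,3), (1,0), (2,0), (3,0).
The remaining L cells, each justified by listing all of its moves:
(2,2): L (sole option (1,1)(W) is W)
(2,3): L (sole option (1,2)(W) is W)
(3,2): L (sole option (2,1)(W) is W)
Every other cell has at least one move into one of the L cells above, so it is W.
From (3,5), the L positions reachable in one move are: (3,0).

Move to (3,0).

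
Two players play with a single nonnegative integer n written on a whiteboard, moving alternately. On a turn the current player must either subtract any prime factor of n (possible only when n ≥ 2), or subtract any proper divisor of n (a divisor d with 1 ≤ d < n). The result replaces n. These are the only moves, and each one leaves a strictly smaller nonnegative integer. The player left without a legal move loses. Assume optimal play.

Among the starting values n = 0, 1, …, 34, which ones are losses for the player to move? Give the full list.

0, 1, 4, 9, 14, 20, 26, 32

Positions with no move are L. A position that does have a move is losing for the player to move precisely when every available move leads to a winning position for the opponent. Fill in the labels:
n=0: no move → L
n=1: no move → L
n=2: →0(L), so W
n=3: →0(L), so W
n=4: →2(W), 3(W) — all W, so L
n=5: →0(L), so W
n=6: →4(L), so W
n=7: →0(L), so W
n=8: →4(L), so W
n=9: →6(W), 8(W) — all W, so L
n=10: →9(L), so W
n=11: →0(L), so W
n=12: →9(L), so W
n=13: →0(L), so W
n=14: →7(W), 12(W), 13(W) — all W, so L
n=15: →14(L), so W
n=16: →14(L), so W
n=17: →0(L), so W
n=18: →9(L), so W
n=19: →0(L), so W
n=20: →10(W), 15(W), 16(W), 18(W), 19(W) — all W, so L
n=21: →14(L), so W
n=22: →20(L), so W
n=23: →0(L), so W
n=24: →20(L), so W
n=25: →20(L), so W
n=26: →13(W), 24(W), 25(W) — all W, so L
n=27: →26(L), so W
n=28: →14(L), so W
n=29: →0(L), so W
n=30: →20(L), so W
n=31: →0(L), so W
n=32: →16(W), 24(W), 28(W), 30(W), 31(W) — all W, so L
n=33: →32(L), so W
n=34: →32(L), so W
Reading off the rows marked L gives the requested list; there are 8 such values of n.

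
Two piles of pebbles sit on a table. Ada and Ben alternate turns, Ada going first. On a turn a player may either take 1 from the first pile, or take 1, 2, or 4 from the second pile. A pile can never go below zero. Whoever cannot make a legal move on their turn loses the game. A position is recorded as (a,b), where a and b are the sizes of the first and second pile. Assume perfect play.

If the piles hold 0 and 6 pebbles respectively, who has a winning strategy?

Ben wins.

Positions with no move are L. A position that does have a move is losing for the player to move precisely when every available move leads to a winning position for the opponent. Fill in the labels:
No move ever increases a pile, so every position that can arise here has a ≤ 0 and b ≤ 6; it is enough to label the cells with 0 ≤ a ≤ 0 and 0 ≤ b ≤ 6.
Every move lowers a or b (never raises either), so fill the grid row by row in increasing a, and left to right within a row: each cell's successors are then already labelled.
      b=0  b=1  b=2  b=3  b=4  b=5  b=6
a=0:    L    W    W    L    W    W    L
Cells with no legal move (terminal, hence L): (0,0).
The remaining L cells, each justified by listing all of its moves:
(0,3): only reaches (0,2)(W), (0,1)(W), all W → L
(0,6): only reaches (0,5)(W), (0,4)(W), (0,2)(W), all W → L
Every other cell has at least one move into one of the L cells above, so it is W.
The starting position (0,6) is L: whatever Ada does, the opponent receives a W position.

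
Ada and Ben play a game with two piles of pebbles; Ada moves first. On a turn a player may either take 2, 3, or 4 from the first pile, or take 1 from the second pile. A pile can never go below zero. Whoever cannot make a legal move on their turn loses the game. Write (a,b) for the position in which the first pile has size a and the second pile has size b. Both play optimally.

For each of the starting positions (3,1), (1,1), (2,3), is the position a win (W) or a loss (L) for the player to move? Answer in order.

(3,1): L, (1,1): W, (2,3): L

Label each position W (a win for the player to move) or L (a loss). A position with no legal move is L; any other position is W exactly when some move reaches an L, and L when every move reaches a W.
No move ever increases a pile, so every position that can arise here has a ≤ 3 and b ≤ 3; it is enough to label the cells with 0 ≤ a ≤ 3 and 0 ≤ b ≤ 3.
Every move lowers a or b (never raises either), so fill the grid row by row in increasing a, and left to right within a row: each cell's successors are then already labelled.
      b=0  b=1  b=2  b=3
a=0:    L    W    L    W
a=1:    L    W    L    W
a=2:    W    L    W    L
a=3:    W    L    W    L
Cells with no legal move (terminal, hence L): (0,0), (1,0).
The remaining L cells, each justified by listing all of its moves:
(0,2): only reaches (0,1)(W), which is W → L
(1,2): only reaches (1,1)(W), which is W → L
(2,1): only reaches (0,1)(W), (2,0)(W), all W → L
(2,3): only reaches (0,3)(W), (2,2)(W), all W → L
(3,1): only reaches (1,1)(W), (0,1)(W), (3,0)(W), all W → L
(3,3): only reaches (1,3)(W), (0,3)(W), (3,2)(W), all W → L
Every other cell has at least one move into one of the L cells above, so it is W.
(3,1): one of the L cells justified above, so L
(1,1): the move to (1,0) reaches an L cell, so W
(2,3): one of the L cells justified above, so L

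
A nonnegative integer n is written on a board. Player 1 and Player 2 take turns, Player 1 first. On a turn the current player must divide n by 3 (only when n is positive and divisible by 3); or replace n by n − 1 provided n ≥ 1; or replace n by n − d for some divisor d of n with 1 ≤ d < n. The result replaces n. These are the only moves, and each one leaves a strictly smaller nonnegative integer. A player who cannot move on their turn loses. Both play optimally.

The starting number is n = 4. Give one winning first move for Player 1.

Move to 2.

Classify positions by backward induction: terminal positions (no move available) are L. From any other position, the mover wins iff some move reaches an L.
n=0: no move → L
n=1: reaches L-position 0 → W
n=2: only reaches 1(W), which is W → L
n=3: reaches L-position 2 → W
n=4: reaches L-position 2 → W
From 4, the L positions reachable in one move are: 2.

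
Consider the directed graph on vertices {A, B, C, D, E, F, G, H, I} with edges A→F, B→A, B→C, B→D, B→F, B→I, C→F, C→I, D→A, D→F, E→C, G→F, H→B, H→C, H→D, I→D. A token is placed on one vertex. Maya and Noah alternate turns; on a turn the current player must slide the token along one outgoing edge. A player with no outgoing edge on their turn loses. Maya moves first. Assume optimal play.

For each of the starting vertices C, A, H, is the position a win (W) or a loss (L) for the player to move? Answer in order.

Positions with no move are L. A position that does have a move is losing for the player to move precisely when every available move leads to a winning position for the opponent. Fill in the labels:
Every edge goes from a vertex to one that appears earlier in the order F, A, D, I, C, E, G, B, H, so processing vertices in that order labels each vertex after all of its successors.
F: no outgoing edge → L
A: →F(L), so W
D: →F(L), so W
I: →D(W) only, which is W, so L
C: →I(L), so W
E: →C(W) only, which is W, so L
G: →F(L), so W
B: →I(L), so W
H: →B(W), C(W), D(W) — all W, so L

C: W, A: W, H: L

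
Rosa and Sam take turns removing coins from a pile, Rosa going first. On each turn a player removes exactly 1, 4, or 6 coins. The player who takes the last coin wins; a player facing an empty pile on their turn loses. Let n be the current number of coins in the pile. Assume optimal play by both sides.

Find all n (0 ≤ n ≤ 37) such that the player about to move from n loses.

0, 2, 5, 7, 10, 12, 15, 17, 20, 22, 25, 27, 30, 32, 35, 37

Compute win/loss labels from the base case upward. A position with no move is L. Any other position is W if it can reach an L in one move, else L.
n=0: no move → L
n=1: →0(L), so W
n=2: →1(W) only, which is W, so L
n=3: →2(L), so W
n=4: →0(L), so W
n=5: →4(W), 1(W) — all W, so L
n=6: →5(L), so W
n=7: →6(W), 3(W), 1(W) — all W, so L
n=8: →7(L), so W
n=9: →5(L), so W
n=10: →9(W), 6(W), 4(W) — all W, so L
n=11: →10(L), so W
n=12: →11(W), 8(W), 6(W) — all W, so L
n=13: →12(L), so W
n=14: →10(L), so W
n=15: →14(W), 11(W), 9(W) — all W, so L
n=16: →15(L), so W
n=17: →16(W), 13(W), 11(W) — all W, so L
n=18: →17(L), so W
n=19: →15(L), so W
n=20: →19(W), 16(W), 14(W) — all W, so L
n=21: →20(L), so W
n=22: →21(W), 18(W), 16(W) — all W, so L
n=23: →22(L), so W
n=24: →20(L), so W
n=25: →24(W), 21(W), 19(W) — all W, so L
n=26: →25(L), so W
n=27: →26(W), 23(W), 21(W) — all W, so L
n=28: →27(L), so W
n=29: →25(L), so W
n=30: →29(W), 26(W), 24(W) — all W, so L
n=31: →30(L), so W
n=32: →31(W), 28(W), 26(W) — all W, so L
n=33: →32(L), so W
n=34: →30(L), so W
n=35: →34(W), 31(W), 29(W) — all W, so L
n=36: →35(L), so W
n=37: →36(W), 33(W), 31(W) — all W, so L
Reading off the rows marked L gives the requested list; there are 16 such values of n.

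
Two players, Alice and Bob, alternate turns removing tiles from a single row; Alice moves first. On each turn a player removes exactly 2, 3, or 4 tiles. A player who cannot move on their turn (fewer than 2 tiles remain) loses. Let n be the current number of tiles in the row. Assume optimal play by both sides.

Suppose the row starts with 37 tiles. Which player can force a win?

Bob wins.

Classify positions by backward induction: terminal positions (no move available) are L. From any other position, the mover wins iff some move reaches an L.
n=0: no move → L
n=1: no move → L
n=2: →0(L), so W
n=3: →1(L), so W
n=4: →1(L), so W
n=5: →1(L), so W
n=6: →4(W), 3(W), 2(W) — all W, so L
n=7: →5(W), 4(W), 3(W) — all W, so L
n=8: →6(L), so W
n=9: →7(L), so W
n=10: →7(L), so W
n=11: →7(L), so W
n=12: →10(W), 9(W), 8(W) — all W, so L
n=13: →11(W), 10(W), 9(W) — all W, so L
n=14: →12(L), so W
n=15: →13(L), so W
n=16: →13(L), so W
n=17: →13(L), so W
n=18: →16(W), 15(W), 14(W) — all W, so L
n=19: →17(W), 16(W), 15(W) — all W, so L
n=20: →18(L), so W
n=21: →19(L), so W
n=22: →19(L), so W
n=23: →19(L), so W
n=24: →22(W), 21(W), 20(W) — all W, so L
n=25: →23(W), 22(W), 21(W) — all W, so L
n=26: →24(L), so W
n=27: →25(L), so W
n=28: →25(L), so W
n=29: →25(L), so W
n=30: →28(W), 27(W), 26(W) — all W, so L
n=31: →29(W), 28(W), 27(W) — all W, so L
n=32: →30(L), so W
n=33: →31(L), so W
n=34: →31(L), so W
n=35: →31(L), so W
n=36: →34(W), 33(W), 32(W) — all W, so L
n=37: →35(W), 34(W), 33(W) — all W, so L
Every move from 37 reaches a W position, so the mover loses.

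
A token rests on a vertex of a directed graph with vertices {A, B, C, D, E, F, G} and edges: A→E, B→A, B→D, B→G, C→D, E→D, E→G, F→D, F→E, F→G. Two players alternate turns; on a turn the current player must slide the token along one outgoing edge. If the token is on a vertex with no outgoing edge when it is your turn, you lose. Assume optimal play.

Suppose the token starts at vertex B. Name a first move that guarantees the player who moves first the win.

Label each position W (a win for the player to move) or L (a loss). A position with no legal move is L; any other position is W exactly when some move reaches an L, and L when every move reaches a W.
Every edge goes from a vertex to one that appears earlier in the order D, G, E, F, C, A, B, so processing vertices in that order labels each vertex after all of its successors.
D: no outgoing edge → L
G: no outgoing edge → L
E: can move to G, which is L ⇒ W
F: can move to G, which is L ⇒ W
C: can move to D, which is L ⇒ W
A: the only move is to E(W), a W ⇒ L
B: can move to A, which is L ⇒ W
From B, the L positions reachable in one move are: A, G, D. Any move reaching one of these is winning.

Move to A.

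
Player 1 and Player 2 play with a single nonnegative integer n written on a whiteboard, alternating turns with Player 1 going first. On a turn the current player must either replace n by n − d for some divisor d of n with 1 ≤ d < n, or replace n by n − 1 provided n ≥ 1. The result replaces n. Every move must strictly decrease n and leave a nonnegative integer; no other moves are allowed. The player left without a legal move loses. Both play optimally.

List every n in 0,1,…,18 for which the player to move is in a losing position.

Label each position W (a win for the player to move) or L (a loss). A position with no legal move is L; any other position is W exactly when some move reaches an L, and L when every move reaches a W.
n=0: no move → L
n=1: →0(L), so W
n=2: →1(W) only, which is W, so L
n=3: →2(L), so W
n=4: →2(L), so W
n=5: →4(W) only, which is W, so L
n=6: →5(L), so W
n=7: →6(W) only, which is W, so L
n=8: →7(L), so W
n=9: →6(W), 8(W) — all W, so L
n=10: →5(L), so W
n=11: →10(W) only, which is W, so L
n=12: →9(L), so W
n=13: →12(W) only, which is W, so L
n=14: →7(L), so W
n=15: →10(W), 12(W), 14(W) — all W, so L
n=16: →15(L), so W
n=17: →16(W) only, which is W, so L
n=18: →9(L), so W
Reading off the rows marked L gives the requested list; there are 9 such values of n.

0, 2, 5, 7, 9, 11, 13, 15, 17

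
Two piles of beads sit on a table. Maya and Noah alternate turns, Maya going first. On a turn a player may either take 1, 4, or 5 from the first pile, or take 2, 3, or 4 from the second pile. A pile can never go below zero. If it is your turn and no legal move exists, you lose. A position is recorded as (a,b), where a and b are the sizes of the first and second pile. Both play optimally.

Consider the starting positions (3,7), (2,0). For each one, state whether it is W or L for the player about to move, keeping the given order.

(3,7): W, (2,0): L

Positions with no move are L. A position that does have a move is losing for the player to move precisely when every available move leads to a winning position for the opponent. Fill in the labels:
No move ever increases a pile, so every position that can arise here has a ≤ 3 and b ≤ 7; it is enough to label the cells with 0 ≤ a ≤ 3 and 0 ≤ b ≤ 7.
Every move lowers a or b (never raises either), so fill the grid row by row in increasing a, and left to right within a row: each cell's successors are then already labelled.
      b=0  b=1  b=2  b=3  b=4  b=5  b=6  b=7
a=0:    L    L    W    W    W    W    L    L
a=1:    W    W    L    L    W    W    W    W
a=2:    L    L    W    W    W    W    L    L
a=3:    W    W    L    L    W    W    W    W
Cells with no legal move (terminal, hence L): (0,0), (0,1).
The remaining L cells, each justified by listing all of its moves:
(0,6): →(0,4)(W), (0,3)(W), (0,2)(W) — all W, so L
(0,7): →(0,5)(W), (0,4)(W), (0,3)(W) — all W, so L
(1,2): →(0,2)(W), (1,0)(W) — all W, so L
(1,3): →(0,3)(W), (1,1)(W), (1,0)(W) — all W, so L
(2,0): →(1,0)(W) only, which is W, so L
(2,1): →(1,1)(W) only, which is W, so L
(2,6): →(1,6)(W), (2,4)(W), (2,3)(W), (2,2)(W) — all W, so L
(2,7): →(1,7)(W), (2,5)(W), (2,4)(W), (2,3)(W) — all W, so L
(3,2): →(2,2)(W), (3,0)(W) — all W, so L
(3,3): →(2,3)(W), (3,1)(W), (3,0)(W) — all W, so L
Every other cell has at least one move into one of the L cells above, so it is W.
(3,7): the move to (2,7) reaches an L cell, so W
(2,0): one of the L cells justified above, so L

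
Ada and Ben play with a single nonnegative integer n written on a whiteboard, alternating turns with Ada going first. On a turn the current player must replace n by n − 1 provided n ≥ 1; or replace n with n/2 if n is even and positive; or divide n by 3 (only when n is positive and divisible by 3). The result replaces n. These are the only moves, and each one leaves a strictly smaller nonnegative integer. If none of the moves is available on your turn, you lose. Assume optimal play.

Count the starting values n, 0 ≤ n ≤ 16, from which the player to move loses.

Compute win/loss labels from the base case upward. A position with no move is L. Any other position is W if it can reach an L in one move, else L.
n=0: no move → L
n=1: →0(L), so W
n=2: →1(W) only, which is W, so L
n=3: →2(L), so W
n=4: →2(L), so W
n=5: →4(W) only, which is W, so L
n=6: →2(L), so W
n=7: →6(W) only, which is W, so L
n=8: →7(L), so W
n=9: →3(W), 8(W) — all W, so L
n=10: →5(L), so W
n=11: →10(W) only, which is W, so L
n=12: →11(L), so W
n=13: →12(W) only, which is W, so L
n=14: →7(L), so W
n=15: →5(L), so W
n=16: →8(W), 15(W) — all W, so L
L entries with 0 ≤ n ≤ 16: n = 0, 2, 5, 7, 9, 11, 13, 16; that makes 8.

8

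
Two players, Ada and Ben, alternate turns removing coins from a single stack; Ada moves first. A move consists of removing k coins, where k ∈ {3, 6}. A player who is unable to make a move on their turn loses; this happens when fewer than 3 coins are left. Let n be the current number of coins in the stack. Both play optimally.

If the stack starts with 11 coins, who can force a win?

Ben wins.

Label each position W (a win for the player to move) or L (a loss). A position with no legal move is L; any other position is W exactly when some move reaches an L, and L when every move reaches a W.
n=0: no move → L
n=1: no move → L
n=2: no move → L
n=3: →0(L), so W
n=4: →1(L), so W
n=5: →2(L), so W
n=6: →0(L), so W
n=7: →1(L), so W
n=8: →2(L), so W
n=9: →6(W), 3(W) — all W, so L
n=10: →7(W), 4(W) — all W, so L
n=11: →8(W), 5(W) — all W, so L
The starting position 11 is L: whatever Ada does, the opponent receives a W position.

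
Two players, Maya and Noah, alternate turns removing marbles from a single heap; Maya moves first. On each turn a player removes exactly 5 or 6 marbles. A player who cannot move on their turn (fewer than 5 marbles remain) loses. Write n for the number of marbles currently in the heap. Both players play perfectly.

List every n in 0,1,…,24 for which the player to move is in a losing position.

0, 1, 2, 3, 4, 11, 12, 13, 14, 15, 22, 23, 24

Classify positions by backward induction: terminal positions (no move available) are L. From any other position, the mover wins iff some move reaches an L.
n=0: no move → L
n=1: no move → L
n=2: no move → L
n=3: no move → L
n=4: no move → L
n=5: W (go to 0, an L position)
n=6: W (go to 1, an L position)
n=7: W (go to 2, an L position)
n=8: W (go to 3, an L position)
n=9: W (go to 4, an L position)
n=10: W (go to 4, an L position)
n=11: L (options 6(W), 5(W) are all W)
n=12: L (options 7(W), 6(W) are all W)
n=13: L (options 8(W), 7(W) are all W)
n=14: L (options 9(W), 8(W) are all W)
n=15: L (options 10(W), 9(W) are all W)
n=16: W (go to 11, an L position)
n=17: W (go to 12, an L position)
n=18: W (go to 13, an L position)
n=19: W (go to 14, an L position)
n=20: W (go to 15, an L position)
n=21: W (go to 15, an L position)
n=22: L (options 17(W), 16(W) are all W)
n=23: L (options 18(W), 17(W) are all W)
n=24: L (options 19(W), 18(W) are all W)
The losing starting values of n are exactly the entries labelled L in this table (13 of them).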